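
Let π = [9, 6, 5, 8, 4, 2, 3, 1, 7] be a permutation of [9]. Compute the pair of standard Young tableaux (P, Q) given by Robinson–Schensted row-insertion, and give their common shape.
P = [1, 3, 7] / [2, 8] / [4] / [5] / [6] / [9];  Q = [1, 4, 9] / [2, 7] / [3] / [5] / [6] / [8];  common shape = (3, 2, 1, 1, 1, 1)

Row-insert the values π_1, π_2, … into P one at a time, bumping the leftmost entry strictly greater than the inserted value down to the next row. The recording tableau Q records, in position (i, j), the step at which that cell was added to P.
  Insert 9 (step 1): P = [9];  Q = [1]
  Insert 6 (step 2): P = [6] / [9];  Q = [1] / [2]
  Insert 5 (step 3): P = [5] / [6] / [9];  Q = [1] / [2] / [3]
  Insert 8 (step 4): P = [5, 8] / [6] / [9];  Q = [1, 4] / [2] / [3]
  Insert 4 (step 5): P = [4, 8] / [5] / [6] / [9];  Q = [1, 4] / [2] / [3] / [5]
  Insert 2 (step 6): P = [2, 8] / [4] / [5] / [6] / [9];  Q = [1, 4] / [2] / [3] / [5] / [6]
  Insert 3 (step 7): P = [2, 3] / [4, 8] / [5] / [6] / [9];  Q = [1, 4] / [2, 7] / [3] / [5] / [6]
  Insert 1 (step 8): P = [1, 3] / [2, 8] / [4] / [5] / [6] / [9];  Q = [1, 4] / [2, 7] / [3] / [5] / [6] / [8]
  Insert 7 (step 9): P = [1, 3, 7] / [2, 8] / [4] / [5] / [6] / [9];  Q = [1, 4, 9] / [2, 7] / [3] / [5] / [6] / [8]
Final shape: (3, 2, 1, 1, 1, 1).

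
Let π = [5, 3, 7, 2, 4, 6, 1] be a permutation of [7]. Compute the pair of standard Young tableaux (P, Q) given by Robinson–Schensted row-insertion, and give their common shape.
P = [1, 4, 6] / [2, 7] / [3] / [5];  Q = [1, 3, 6] / [2, 5] / [4] / [7];  common shape = (3, 2, 1, 1)

Row-insert the values π_1, π_2, … into P one at a time, bumping the leftmost entry strictly greater than the inserted value down to the next row. The recording tableau Q records, in position (i, j), the step at which that cell was added to P.
  Insert 5 (step 1): P = [5];  Q = [1]
  Insert 3 (step 2): P = [3] / [5];  Q = [1] / [2]
  Insert 7 (step 3): P = [3, 7] / [5];  Q = [1, 3] / [2]
  Insert 2 (step 4): P = [2, 7] / [3] / [5];  Q = [1, 3] / [2] / [4]
  Insert 4 (step 5): P = [2, 4] / [3, 7] / [5];  Q = [1, 3] / [2, 5] / [4]
  Insert 6 (step 6): P = [2, 4, 6] / [3, 7] / [5];  Q = [1, 3, 6] / [2, 5] / [4]
  Insert 1 (step 7): P = [1, 4, 6] / [2, 7] / [3] / [5];  Q = [1, 3, 6] / [2, 5] / [4] / [7]
Final shape: (3, 2, 1, 1).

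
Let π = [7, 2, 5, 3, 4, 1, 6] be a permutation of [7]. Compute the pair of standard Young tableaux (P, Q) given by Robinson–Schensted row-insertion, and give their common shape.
P = [1, 3, 4, 6] / [2] / [5] / [7];  Q = [1, 3, 5, 7] / [2] / [4] / [6];  common shape = (4, 1, 1, 1)

Row-insert the values π_1, π_2, … into P one at a time, bumping the leftmost entry strictly greater than the inserted value down to the next row. The recording tableau Q records, in position (i, j), the step at which that cell was added to P.
  Insert 7 (step 1): P = [7];  Q = [1]
  Insert 2 (step 2): P = [2] / [7];  Q = [1] / [2]
  Insert 5 (step 3): P = [2, 5] / [7];  Q = [1, 3] / [2]
  Insert 3 (step 4): P = [2, 3] / [5] / [7];  Q = [1, 3] / [2] / [4]
  Insert 4 (step 5): P = [2, 3, 4] / [5] / [7];  Q = [1, 3, 5] / [2] / [4]
  Insert 1 (step 6): P = [1, 3, 4] / [2] / [5] / [7];  Q = [1, 3, 5] / [2] / [4] / [6]
  Insert 6 (step 7): P = [1, 3, 4, 6] / [2] / [5] / [7];  Q = [1, 3, 5, 7] / [2] / [4] / [6]
Final shape: (4, 1, 1, 1).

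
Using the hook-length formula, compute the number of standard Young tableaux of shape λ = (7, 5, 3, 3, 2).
# SYT of shape (7, 5, 3, 3, 2) = 128564982

Hook-length formula: f^λ = n! / Π hook(c), product over all cells c of the Young diagram. For λ = (7, 5, 3, 3, 2), n = 20 boxes. Hook lengths by row (left-to-right, top-to-bottom): [11, 10, 8, 5, 4, 2, 1]; [8, 7, 5, 2, 1]; [5, 4, 2]; [4, 3, 1]; [2, 1]. Product of hooks = 18923520000. So f^λ = 20! / 18923520000 = 2432902008176640000 / 18923520000 = 128564982.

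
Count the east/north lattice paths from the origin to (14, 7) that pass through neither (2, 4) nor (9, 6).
Number of paths = 82665

Inclusion–exclusion. Total paths: C(21, 14) = 116280. Through P₁: C(6, 2)·C(15, 12) = 6825. Through P₂: C(15, 9)·C(6, 5) = 30030. Since P₁ is strictly southwest of P₂, a monotone path through both must visit P₁ then P₂; paths through both = C(6, 2)·C(9, 7)·C(6, 5) = 3240. Avoid both = 116280 − 6825 − 30030 + 3240 = 82665.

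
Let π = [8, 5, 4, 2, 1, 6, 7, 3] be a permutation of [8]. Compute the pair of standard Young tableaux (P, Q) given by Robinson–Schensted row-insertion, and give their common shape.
P = [1, 3, 7] / [2, 6] / [4] / [5] / [8];  Q = [1, 6, 7] / [2, 8] / [3] / [4] / [5];  common shape = (3, 2, 1, 1, 1)

Row-insert the values π_1, π_2, … into P one at a time, bumping the leftmost entry strictly greater than the inserted value down to the next row. The recording tableau Q records, in position (i, j), the step at which that cell was added to P.
  Insert 8 (step 1): P = [8];  Q = [1]
  Insert 5 (step 2): P = [5] / [8];  Q = [1] / [2]
  Insert 4 (step 3): P = [4] / [5] / [8];  Q = [1] / [2] / [3]
  Insert 2 (step 4): P = [2] / [4] / [5] / [8];  Q = [1] / [2] / [3] / [4]
  Insert 1 (step 5): P = [1] / [2] / [4] / [5] / [8];  Q = [1] / [2] / [3] / [4] / [5]
  Insert 6 (step 6): P = [1, 6] / [2] / [4] / [5] / [8];  Q = [1, 6] / [2] / [3] / [4] / [5]
  Insert 7 (step 7): P = [1, 6, 7] / [2] / [4] / [5] / [8];  Q = [1, 6, 7] / [2] / [3] / [4] / [5]
  Insert 3 (step 8): P = [1, 3, 7] / [2, 6] / [4] / [5] / [8];  Q = [1, 6, 7] / [2, 8] / [3] / [4] / [5]
Final shape: (3, 2, 1, 1, 1).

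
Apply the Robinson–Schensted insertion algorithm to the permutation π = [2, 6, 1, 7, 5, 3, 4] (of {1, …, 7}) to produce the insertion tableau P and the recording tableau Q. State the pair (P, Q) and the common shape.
P = [1, 3, 4] / [2, 5, 7] / [6];  Q = [1, 2, 4] / [3, 5, 7] / [6];  common shape = (3, 3, 1)

Row-insert the values π_1, π_2, … into P one at a time, bumping the leftmost entry strictly greater than the inserted value down to the next row. The recording tableau Q records, in position (i, j), the step at which that cell was added to P.
  Insert 2 (step 1): P = [2];  Q = [1]
  Insert 6 (step 2): P = [2, 6];  Q = [1, 2]
  Insert 1 (step 3): P = [1, 6] / [2];  Q = [1, 2] / [3]
  Insert 7 (step 4): P = [1, 6, 7] / [2];  Q = [1, 2, 4] / [3]
  Insert 5 (step 5): P = [1, 5, 7] / [2, 6];  Q = [1, 2, 4] / [3, 5]
  Insert 3 (step 6): P = [1, 3, 7] / [2, 5] / [6];  Q = [1, 2, 4] / [3, 5] / [6]
  Insert 4 (step 7): P = [1, 3, 4] / [2, 5, 7] / [6];  Q = [1, 2, 4] / [3, 5, 7] / [6]
Final shape: (3, 3, 1).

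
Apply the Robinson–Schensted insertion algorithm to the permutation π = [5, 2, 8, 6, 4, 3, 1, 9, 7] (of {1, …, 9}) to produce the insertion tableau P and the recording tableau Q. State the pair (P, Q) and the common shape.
P = [1, 3, 7] / [2, 6, 9] / [4] / [5] / [8];  Q = [1, 3, 8] / [2, 4, 9] / [5] / [6] / [7];  common shape = (3, 3, 1, 1, 1)

Row-insert the values π_1, π_2, … into P one at a time, bumping the leftmost entry strictly greater than the inserted value down to the next row. The recording tableau Q records, in position (i, j), the step at which that cell was added to P.
  Insert 5 (step 1): P = [5];  Q = [1]
  Insert 2 (step 2): P = [2] / [5];  Q = [1] / [2]
  Insert 8 (step 3): P = [2, 8] / [5];  Q = [1, 3] / [2]
  Insert 6 (step 4): P = [2, 6] / [5, 8];  Q = [1, 3] / [2, 4]
  Insert 4 (step 5): P = [2, 4] / [5, 6] / [8];  Q = [1, 3] / [2, 4] / [5]
  Insert 3 (step 6): P = [2, 3] / [4, 6] / [5] / [8];  Q = [1, 3] / [2, 4] / [5] / [6]
  Insert 1 (step 7): P = [1, 3] / [2, 6] / [4] / [5] / [8];  Q = [1, 3] / [2, 4] / [5] / [6] / [7]
  Insert 9 (step 8): P = [1, 3, 9] / [2, 6] / [4] / [5] / [8];  Q = [1, 3, 8] / [2, 4] / [5] / [6] / [7]
  Insert 7 (step 9): P = [1, 3, 7] / [2, 6, 9] / [4] / [5] / [8];  Q = [1, 3, 8] / [2, 4, 9] / [5] / [6] / [7]
Final shape: (3, 3, 1, 1, 1).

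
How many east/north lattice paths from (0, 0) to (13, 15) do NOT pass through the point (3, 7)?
Number of paths = 32191200

Total paths from (0, 0) to (13, 15): C(28, 13) = 37442160. Paths through (3, 7): (paths (0, 0) → (3, 7)) × (paths (3, 7) → (13, 15)) = C(10, 3) · C(18, 10) = 120 · 43758 = 5250960. Avoidance count = 37442160 − 5250960 = 32191200.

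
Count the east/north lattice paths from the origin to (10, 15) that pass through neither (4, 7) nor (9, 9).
Number of paths = 1985940

Inclusion–exclusion. Total paths: C(25, 10) = 3268760. Through P₁: C(11, 4)·C(14, 6) = 990990. Through P₂: C(18, 9)·C(7, 1) = 340340. Since P₁ is strictly southwest of P₂, a monotone path through both must visit P₁ then P₂; paths through both = C(11, 4)·C(7, 5)·C(7, 1) = 48510. Avoid both = 3268760 − 990990 − 340340 + 48510 = 1985940.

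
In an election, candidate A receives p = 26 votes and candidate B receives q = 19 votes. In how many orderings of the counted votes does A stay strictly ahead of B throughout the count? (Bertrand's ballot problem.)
Strict-lead orderings = 379300783092

Total orderings of the 45 votes with 26 for A: C(45, 26) = 2438362177020. By the Bertrand ballot formula (Cycle Lemma / reflection principle), the number of orderings in which A is strictly ahead of B throughout is (p − q)/(p + q) · C(p + q, p) = (26 − 19)/(26 + 19) · 2438362177020 = 379300783092.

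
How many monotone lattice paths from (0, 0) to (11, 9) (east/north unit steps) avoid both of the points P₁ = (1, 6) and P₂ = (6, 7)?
Number of paths = 130804

Inclusion–exclusion. Total paths: C(20, 11) = 167960. Through P₁: C(7, 1)·C(13, 10) = 2002. Through P₂: C(13, 6)·C(7, 5) = 36036. Since P₁ is strictly southwest of P₂, a monotone path through both must visit P₁ then P₂; paths through both = C(7, 1)·C(6, 5)·C(7, 5) = 882. Avoid both = 167960 − 2002 − 36036 + 882 = 130804.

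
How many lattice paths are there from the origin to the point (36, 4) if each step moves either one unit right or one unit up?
Number of paths = 91390

A monotone lattice path from (0, 0) to (36, 4) consists of 36 east steps and 4 north steps in some order, so it is determined by which 36 of the 40 steps are east. The count is C(40, 36) = 91390.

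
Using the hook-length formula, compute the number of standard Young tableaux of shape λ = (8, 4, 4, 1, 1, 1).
# SYT of shape (8, 4, 4, 1, 1, 1) = 15988500

Hook-length formula: f^λ = n! / Π hook(c), product over all cells c of the Young diagram. For λ = (8, 4, 4, 1, 1, 1), n = 19 boxes. Hook lengths by row (left-to-right, top-to-bottom): [13, 9, 8, 7, 4, 3, 2, 1]; [8, 4, 3, 2]; [7, 3, 2, 1]; [3]; [2]; [1]. Product of hooks = 7608287232. So f^λ = 19! / 7608287232 = 121645100408832000 / 7608287232 = 15988500.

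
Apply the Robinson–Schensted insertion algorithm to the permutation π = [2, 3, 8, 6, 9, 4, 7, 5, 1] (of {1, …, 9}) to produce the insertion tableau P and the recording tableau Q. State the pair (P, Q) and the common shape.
P = [1, 3, 4, 5] / [2, 7] / [6, 9] / [8];  Q = [1, 2, 3, 5] / [4, 7] / [6, 8] / [9];  common shape = (4, 2, 2, 1)

Row-insert the values π_1, π_2, … into P one at a time, bumping the leftmost entry strictly greater than the inserted value down to the next row. The recording tableau Q records, in position (i, j), the step at which that cell was added to P.
  Insert 2 (step 1): P = [2];  Q = [1]
  Insert 3 (step 2): P = [2, 3];  Q = [1, 2]
  Insert 8 (step 3): P = [2, 3, 8];  Q = [1, 2, 3]
  Insert 6 (step 4): P = [2, 3, 6] / [8];  Q = [1, 2, 3] / [4]
  Insert 9 (step 5): P = [2, 3, 6, 9] / [8];  Q = [1, 2, 3, 5] / [4]
  Insert 4 (step 6): P = [2, 3, 4, 9] / [6] / [8];  Q = [1, 2, 3, 5] / [4] / [6]
  Insert 7 (step 7): P = [2, 3, 4, 7] / [6, 9] / [8];  Q = [1, 2, 3, 5] / [4, 7] / [6]
  Insert 5 (step 8): P = [2, 3, 4, 5] / [6, 7] / [8, 9];  Q = [1, 2, 3, 5] / [4, 7] / [6, 8]
  Insert 1 (step 9): P = [1, 3, 4, 5] / [2, 7] / [6, 9] / [8];  Q = [1, 2, 3, 5] / [4, 7] / [6, 8] / [9]
Final shape: (4, 2, 2, 1).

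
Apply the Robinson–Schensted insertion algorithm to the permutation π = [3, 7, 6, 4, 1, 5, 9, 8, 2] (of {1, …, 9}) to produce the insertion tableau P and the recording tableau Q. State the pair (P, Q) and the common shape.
P = [1, 2, 5, 8] / [3, 4] / [6, 9] / [7];  Q = [1, 2, 6, 7] / [3, 8] / [4, 9] / [5];  common shape = (4, 2, 2, 1)

Row-insert the values π_1, π_2, … into P one at a time, bumping the leftmost entry strictly greater than the inserted value down to the next row. The recording tableau Q records, in position (i, j), the step at which that cell was added to P.
  Insert 3 (step 1): P = [3];  Q = [1]
  Insert 7 (step 2): P = [3, 7];  Q = [1, 2]
  Insert 6 (step 3): P = [3, 6] / [7];  Q = [1, 2] / [3]
  Insert 4 (step 4): P = [3, 4] / [6] / [7];  Q = [1, 2] / [3] / [4]
  Insert 1 (step 5): P = [1, 4] / [3] / [6] / [7];  Q = [1, 2] / [3] / [4] / [5]
  Insert 5 (step 6): P = [1, 4, 5] / [3] / [6] / [7];  Q = [1, 2, 6] / [3] / [4] / [5]
  Insert 9 (step 7): P = [1, 4, 5, 9] / [3] / [6] / [7];  Q = [1, 2, 6, 7] / [3] / [4] / [5]
  Insert 8 (step 8): P = [1, 4, 5, 8] / [3, 9] / [6] / [7];  Q = [1, 2, 6, 7] / [3, 8] / [4] / [5]
  Insert 2 (step 9): P = [1, 2, 5, 8] / [3, 4] / [6, 9] / [7];  Q = [1, 2, 6, 7] / [3, 8] / [4, 9] / [5]
Final shape: (4, 2, 2, 1).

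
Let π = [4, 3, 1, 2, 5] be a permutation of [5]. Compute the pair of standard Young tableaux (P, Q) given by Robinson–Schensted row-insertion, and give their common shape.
P = [1, 2, 5] / [3] / [4];  Q = [1, 4, 5] / [2] / [3];  common shape = (3, 1, 1)

Row-insert the values π_1, π_2, … into P one at a time, bumping the leftmost entry strictly greater than the inserted value down to the next row. The recording tableau Q records, in position (i, j), the step at which that cell was added to P.
  Insert 4 (step 1): P = [4];  Q = [1]
  Insert 3 (step 2): P = [3] / [4];  Q = [1] / [2]
  Insert 1 (step 3): P = [1] / [3] / [4];  Q = [1] / [2] / [3]
  Insert 2 (step 4): P = [1, 2] / [3] / [4];  Q = [1, 4] / [2] / [3]
  Insert 5 (step 5): P = [1, 2, 5] / [3] / [4];  Q = [1, 4, 5] / [2] / [3]
Final shape: (3, 1, 1).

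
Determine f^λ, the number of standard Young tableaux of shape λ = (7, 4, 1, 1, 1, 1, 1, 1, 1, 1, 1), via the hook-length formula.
# SYT of shape (7, 4, 1, 1, 1, 1, 1, 1, 1, 1, 1) = 4012800

Hook-length formula: f^λ = n! / Π hook(c), product over all cells c of the Young diagram. For λ = (7, 4, 1, 1, 1, 1, 1, 1, 1, 1, 1), n = 20 boxes. Hook lengths by row (left-to-right, top-to-bottom): [17, 7, 6, 5, 3, 2, 1]; [13, 3, 2, 1]; [9]; [8]; [7]; [6]; [5]; [4]; [3]; [2]; [1]. Product of hooks = 606285388800. So f^λ = 20! / 606285388800 = 2432902008176640000 / 606285388800 = 4012800.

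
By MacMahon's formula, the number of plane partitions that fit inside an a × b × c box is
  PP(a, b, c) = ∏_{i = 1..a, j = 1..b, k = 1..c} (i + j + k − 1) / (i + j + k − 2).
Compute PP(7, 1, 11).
PP(7, 1, 11) = 31824

Evaluate the triple product over i = 1..7, j = 1..1, k = 1..11. The factors are (2/1) · (3/2) · (4/3) · (5/4) · (6/5) · (7/6) · (8/7) · (9/8) · … (77 factors total). The numerators and denominators telescope so the product is an integer; carrying out the multiplication exactly gives PP(7, 1, 11) = 31824.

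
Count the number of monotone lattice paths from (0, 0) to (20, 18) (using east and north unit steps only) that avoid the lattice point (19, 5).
Number of paths = 33577405554

Total paths from (0, 0) to (20, 18): C(38, 20) = 33578000610. Paths through (19, 5): (paths (0, 0) → (19, 5)) × (paths (19, 5) → (20, 18)) = C(24, 19) · C(14, 1) = 42504 · 14 = 595056. Avoidance count = 33578000610 − 595056 = 33577405554.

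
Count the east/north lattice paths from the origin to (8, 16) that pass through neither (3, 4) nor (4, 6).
Number of paths = 413786

Inclusion–exclusion. Total paths: C(24, 8) = 735471. Through P₁: C(7, 3)·C(17, 5) = 216580. Through P₂: C(10, 4)·C(14, 4) = 210210. Since P₁ is strictly southwest of P₂, a monotone path through both must visit P₁ then P₂; paths through both = C(7, 3)·C(3, 1)·C(14, 4) = 105105. Avoid both = 735471 − 216580 − 210210 + 105105 = 413786.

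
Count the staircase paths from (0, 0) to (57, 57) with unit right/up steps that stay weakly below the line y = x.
C_57 = 26700952856774851904245220912664

These NE paths below the diagonal are counted by the Catalan number C_n = (1/(n + 1)) · C(2n, n). For n = 57: C_57 = (1/58) · C(114, 57) = 1548655265692941410446222812934512/58 = 26700952856774851904245220912664.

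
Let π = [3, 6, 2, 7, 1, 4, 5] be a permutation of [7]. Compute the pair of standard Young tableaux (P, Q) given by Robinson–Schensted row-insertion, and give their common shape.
P = [1, 4, 5] / [2, 6, 7] / [3];  Q = [1, 2, 4] / [3, 6, 7] / [5];  common shape = (3, 3, 1)

Row-insert the values π_1, π_2, … into P one at a time, bumping the leftmost entry strictly greater than the inserted value down to the next row. The recording tableau Q records, in position (i, j), the step at which that cell was added to P.
  Insert 3 (step 1): P = [3];  Q = [1]
  Insert 6 (step 2): P = [3, 6];  Q = [1, 2]
  Insert 2 (step 3): P = [2, 6] / [3];  Q = [1, 2] / [3]
  Insert 7 (step 4): P = [2, 6, 7] / [3];  Q = [1, 2, 4] / [3]
  Insert 1 (step 5): P = [1, 6, 7] / [2] / [3];  Q = [1, 2, 4] / [3] / [5]
  Insert 4 (step 6): P = [1, 4, 7] / [2, 6] / [3];  Q = [1, 2, 4] / [3, 6] / [5]
  Insert 5 (step 7): P = [1, 4, 5] / [2, 6, 7] / [3];  Q = [1, 2, 4] / [3, 6, 7] / [5]
Final shape: (3, 3, 1).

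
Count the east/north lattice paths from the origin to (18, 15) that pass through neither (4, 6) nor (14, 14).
Number of paths = 710911320

Inclusion–exclusion. Total paths: C(33, 18) = 1037158320. Through P₁: C(10, 4)·C(23, 14) = 171609900. Through P₂: C(28, 14)·C(5, 4) = 200583000. Since P₁ is strictly southwest of P₂, a monotone path through both must visit P₁ then P₂; paths through both = C(10, 4)·C(18, 10)·C(5, 4) = 45945900. Avoid both = 1037158320 − 171609900 − 200583000 + 45945900 = 710911320.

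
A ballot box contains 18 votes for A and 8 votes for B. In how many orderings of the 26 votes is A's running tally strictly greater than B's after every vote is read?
Strict-lead orderings = 600875

Total orderings of the 26 votes with 18 for A: C(26, 18) = 1562275. By the Bertrand ballot formula (Cycle Lemma / reflection principle), the number of orderings in which A is strictly ahead of B throughout is (p − q)/(p + q) · C(p + q, p) = (18 − 8)/(18 + 8) · 1562275 = 600875.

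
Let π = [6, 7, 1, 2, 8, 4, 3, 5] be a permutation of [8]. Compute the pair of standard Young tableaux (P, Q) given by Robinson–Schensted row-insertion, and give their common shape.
P = [1, 2, 3, 5] / [4, 7, 8] / [6];  Q = [1, 2, 5, 8] / [3, 4, 6] / [7];  common shape = (4, 3, 1)

Row-insert the values π_1, π_2, … into P one at a time, bumping the leftmost entry strictly greater than the inserted value down to the next row. The recording tableau Q records, in position (i, j), the step at which that cell was added to P.
  Insert 6 (step 1): P = [6];  Q = [1]
  Insert 7 (step 2): P = [6, 7];  Q = [1, 2]
  Insert 1 (step 3): P = [1, 7] / [6];  Q = [1, 2] / [3]
  Insert 2 (step 4): P = [1, 2] / [6, 7];  Q = [1, 2] / [3, 4]
  Insert 8 (step 5): P = [1, 2, 8] / [6, 7];  Q = [1, 2, 5] / [3, 4]
  Insert 4 (step 6): P = [1, 2, 4] / [6, 7, 8];  Q = [1, 2, 5] / [3, 4, 6]
  Insert 3 (step 7): P = [1, 2, 3] / [4, 7, 8] / [6];  Q = [1, 2, 5] / [3, 4, 6] / [7]
  Insert 5 (step 8): P = [1, 2, 3, 5] / [4, 7, 8] / [6];  Q = [1, 2, 5, 8] / [3, 4, 6] / [7]
Final shape: (4, 3, 1).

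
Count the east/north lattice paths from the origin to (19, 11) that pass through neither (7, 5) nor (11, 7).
Number of paths = 30052332

Inclusion–exclusion. Total paths: C(30, 19) = 54627300. Through P₁: C(12, 7)·C(18, 12) = 14702688. Through P₂: C(18, 11)·C(12, 8) = 15752880. Since P₁ is strictly southwest of P₂, a monotone path through both must visit P₁ then P₂; paths through both = C(12, 7)·C(6, 4)·C(12, 8) = 5880600. Avoid both = 54627300 − 14702688 − 15752880 + 5880600 = 30052332.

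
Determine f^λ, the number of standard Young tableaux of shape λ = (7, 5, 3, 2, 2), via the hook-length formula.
# SYT of shape (7, 5, 3, 2, 2) = 36732852

Hook-length formula: f^λ = n! / Π hook(c), product over all cells c of the Young diagram. For λ = (7, 5, 3, 2, 2), n = 19 boxes. Hook lengths by row (left-to-right, top-to-bottom): [11, 10, 7, 5, 4, 2, 1]; [8, 7, 4, 2, 1]; [5, 4, 1]; [3, 2]; [2, 1]. Product of hooks = 3311616000. So f^λ = 19! / 3311616000 = 121645100408832000 / 3311616000 = 36732852.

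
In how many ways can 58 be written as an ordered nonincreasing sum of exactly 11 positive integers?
p(58, 11 parts) = 54218

Partitions of n into exactly k parts are in bijection with partitions of n − k into at most k parts (subtract 1 from each part). So p(58, exactly 11) = p(47, parts ≤ 11). Computing via the recurrence p(m, j) = p(m, j−1) + p(m−j, j) gives 54218.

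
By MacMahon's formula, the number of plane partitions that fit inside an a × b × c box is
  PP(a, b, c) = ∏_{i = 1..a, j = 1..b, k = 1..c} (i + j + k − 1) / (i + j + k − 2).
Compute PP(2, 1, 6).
PP(2, 1, 6) = 28

Evaluate the triple product over i = 1..2, j = 1..1, k = 1..6. The factors are (2/1) · (3/2) · (4/3) · (5/4) · (6/5) · (7/6) · (3/2) · (4/3) · … (12 factors total). The numerators and denominators telescope so the product is an integer; carrying out the multiplication exactly gives PP(2, 1, 6) = 28.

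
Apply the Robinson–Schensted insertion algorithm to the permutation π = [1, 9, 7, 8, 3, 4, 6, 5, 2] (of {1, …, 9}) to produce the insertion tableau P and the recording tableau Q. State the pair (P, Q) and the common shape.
P = [1, 2, 4, 5] / [3, 8] / [6] / [7] / [9];  Q = [1, 2, 4, 7] / [3, 6] / [5] / [8] / [9];  common shape = (4, 2, 1, 1, 1)

Row-insert the values π_1, π_2, … into P one at a time, bumping the leftmost entry strictly greater than the inserted value down to the next row. The recording tableau Q records, in position (i, j), the step at which that cell was added to P.
  Insert 1 (step 1): P = [1];  Q = [1]
  Insert 9 (step 2): P = [1, 9];  Q = [1, 2]
  Insert 7 (step 3): P = [1, 7] / [9];  Q = [1, 2] / [3]
  Insert 8 (step 4): P = [1, 7, 8] / [9];  Q = [1, 2, 4] / [3]
  Insert 3 (step 5): P = [1, 3, 8] / [7] / [9];  Q = [1, 2, 4] / [3] / [5]
  Insert 4 (step 6): P = [1, 3, 4] / [7, 8] / [9];  Q = [1, 2, 4] / [3, 6] / [5]
  Insert 6 (step 7): P = [1, 3, 4, 6] / [7, 8] / [9];  Q = [1, 2, 4, 7] / [3, 6] / [5]
  Insert 5 (step 8): P = [1, 3, 4, 5] / [6, 8] / [7] / [9];  Q = [1, 2, 4, 7] / [3, 6] / [5] / [8]
  Insert 2 (step 9): P = [1, 2, 4, 5] / [3, 8] / [6] / [7] / [9];  Q = [1, 2, 4, 7] / [3, 6] / [5] / [8] / [9]
Final shape: (4, 2, 1, 1, 1).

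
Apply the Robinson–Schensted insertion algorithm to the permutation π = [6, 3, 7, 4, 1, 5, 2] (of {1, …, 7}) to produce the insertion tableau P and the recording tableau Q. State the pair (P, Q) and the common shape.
P = [1, 2, 5] / [3, 4] / [6, 7];  Q = [1, 3, 6] / [2, 4] / [5, 7];  common shape = (3, 2, 2)

Row-insert the values π_1, π_2, … into P one at a time, bumping the leftmost entry strictly greater than the inserted value down to the next row. The recording tableau Q records, in position (i, j), the step at which that cell was added to P.
  Insert 6 (step 1): P = [6];  Q = [1]
  Insert 3 (step 2): P = [3] / [6];  Q = [1] / [2]
  Insert 7 (step 3): P = [3, 7] / [6];  Q = [1, 3] / [2]
  Insert 4 (step 4): P = [3, 4] / [6, 7];  Q = [1, 3] / [2, 4]
  Insert 1 (step 5): P = [1, 4] / [3, 7] / [6];  Q = [1, 3] / [2, 4] / [5]
  Insert 5 (step 6): P = [1, 4, 5] / [3, 7] / [6];  Q = [1, 3, 6] / [2, 4] / [5]
  Insert 2 (step 7): P = [1, 2, 5] / [3, 4] / [6, 7];  Q = [1, 3, 6] / [2, 4] / [5, 7]
Final shape: (3, 2, 2).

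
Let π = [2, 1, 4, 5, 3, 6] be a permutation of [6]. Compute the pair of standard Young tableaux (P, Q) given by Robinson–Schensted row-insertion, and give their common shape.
P = [1, 3, 5, 6] / [2, 4];  Q = [1, 3, 4, 6] / [2, 5];  common shape = (4, 2)

Row-insert the values π_1, π_2, … into P one at a time, bumping the leftmost entry strictly greater than the inserted value down to the next row. The recording tableau Q records, in position (i, j), the step at which that cell was added to P.
  Insert 2 (step 1): P = [2];  Q = [1]
  Insert 1 (step 2): P = [1] / [2];  Q = [1] / [2]
  Insert 4 (step 3): P = [1, 4] / [2];  Q = [1, 3] / [2]
  Insert 5 (step 4): P = [1, 4, 5] / [2];  Q = [1, 3, 4] / [2]
  Insert 3 (step 5): P = [1, 3, 5] / [2, 4];  Q = [1, 3, 4] / [2, 5]
  Insert 6 (step 6): P = [1, 3, 5, 6] / [2, 4];  Q = [1, 3, 4, 6] / [2, 5]
Final shape: (4, 2).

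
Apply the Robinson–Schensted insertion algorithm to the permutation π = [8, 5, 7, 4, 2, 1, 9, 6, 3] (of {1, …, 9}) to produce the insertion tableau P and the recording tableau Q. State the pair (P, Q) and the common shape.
P = [1, 3, 9] / [2, 6] / [4, 7] / [5] / [8];  Q = [1, 3, 7] / [2, 8] / [4, 9] / [5] / [6];  common shape = (3, 2, 2, 1, 1)

Row-insert the values π_1, π_2, … into P one at a time, bumping the leftmost entry strictly greater than the inserted value down to the next row. The recording tableau Q records, in position (i, j), the step at which that cell was added to P.
  Insert 8 (step 1): P = [8];  Q = [1]
  Insert 5 (step 2): P = [5] / [8];  Q = [1] / [2]
  Insert 7 (step 3): P = [5, 7] / [8];  Q = [1, 3] / [2]
  Insert 4 (step 4): P = [4, 7] / [5] / [8];  Q = [1, 3] / [2] / [4]
  Insert 2 (step 5): P = [2, 7] / [4] / [5] / [8];  Q = [1, 3] / [2] / [4] / [5]
  Insert 1 (step 6): P = [1, 7] / [2] / [4] / [5] / [8];  Q = [1, 3] / [2] / [4] / [5] / [6]
  Insert 9 (step 7): P = [1, 7, 9] / [2] / [4] / [5] / [8];  Q = [1, 3, 7] / [2] / [4] / [5] / [6]
  Insert 6 (step 8): P = [1, 6, 9] / [2, 7] / [4] / [5] / [8];  Q = [1, 3, 7] / [2, 8] / [4] / [5] / [6]
  Insert 3 (step 9): P = [1, 3, 9] / [2, 6] / [4, 7] / [5] / [8];  Q = [1, 3, 7] / [2, 8] / [4, 9] / [5] / [6]
Final shape: (3, 2, 2, 1, 1).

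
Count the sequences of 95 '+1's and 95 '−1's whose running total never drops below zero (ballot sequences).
C_95 = 944973797977428207852605870454939596837230758234904050

These ballot sequences are counted by the Catalan number C_n = (1/(n + 1)) · C(2n, n). For n = 95: C_95 = (1/96) · C(190, 95) = 90717484605833107953850163563674201296374152790550788800/96 = 944973797977428207852605870454939596837230758234904050.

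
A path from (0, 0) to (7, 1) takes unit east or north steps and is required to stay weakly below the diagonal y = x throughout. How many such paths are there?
Number of paths = 7

By the reflection principle (André's argument), the number of monotone paths to (7, 1) with n ≤ m that never go above y = x is C(8, 7) − C(8, 8) = 8 − 1 = 7.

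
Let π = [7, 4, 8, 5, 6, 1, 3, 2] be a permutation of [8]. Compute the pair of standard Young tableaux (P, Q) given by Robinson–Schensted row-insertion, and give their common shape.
P = [1, 2, 6] / [3, 5] / [4, 8] / [7];  Q = [1, 3, 5] / [2, 4] / [6, 7] / [8];  common shape = (3, 2, 2, 1)

Row-insert the values π_1, π_2, … into P one at a time, bumping the leftmost entry strictly greater than the inserted value down to the next row. The recording tableau Q records, in position (i, j), the step at which that cell was added to P.
  Insert 7 (step 1): P = [7];  Q = [1]
  Insert 4 (step 2): P = [4] / [7];  Q = [1] / [2]
  Insert 8 (step 3): P = [4, 8] / [7];  Q = [1, 3] / [2]
  Insert 5 (step 4): P = [4, 5] / [7, 8];  Q = [1, 3] / [2, 4]
  Insert 6 (step 5): P = [4, 5, 6] / [7, 8];  Q = [1, 3, 5] / [2, 4]
  Insert 1 (step 6): P = [1, 5, 6] / [4, 8] / [7];  Q = [1, 3, 5] / [2, 4] / [6]
  Insert 3 (step 7): P = [1, 3, 6] / [4, 5] / [7, 8];  Q = [1, 3, 5] / [2, 4] / [6, 7]
  Insert 2 (step 8): P = [1, 2, 6] / [3, 5] / [4, 8] / [7];  Q = [1, 3, 5] / [2, 4] / [6, 7] / [8]
Final shape: (3, 2, 2, 1).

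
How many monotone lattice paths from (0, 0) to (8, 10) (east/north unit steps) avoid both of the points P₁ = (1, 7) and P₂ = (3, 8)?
Number of paths = 39837

Inclusion–exclusion. Total paths: C(18, 8) = 43758. Through P₁: C(8, 1)·C(10, 7) = 960. Through P₂: C(11, 3)·C(7, 5) = 3465. Since P₁ is strictly southwest of P₂, a monotone path through both must visit P₁ then P₂; paths through both = C(8, 1)·C(3, 2)·C(7, 5) = 504. Avoid both = 43758 − 960 − 3465 + 504 = 39837.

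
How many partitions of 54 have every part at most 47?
p(54, parts ≤ 47) = 386125

Use the recurrence p(n, m) = p(n, m−1) + p(n−m, m): either the largest part is < m (count p(n, m−1)) or the largest part is exactly m (remove one copy of m, count p(n−m, m)). With p(0, ·) = 1 this gives p(54, parts ≤ 47) = 386125. (By conjugating Young diagrams, this also counts partitions of 54 into at most 47 parts.)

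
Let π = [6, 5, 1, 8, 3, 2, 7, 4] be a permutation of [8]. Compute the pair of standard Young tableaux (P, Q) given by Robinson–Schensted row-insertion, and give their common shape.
P = [1, 2, 4] / [3, 7] / [5, 8] / [6];  Q = [1, 4, 7] / [2, 5] / [3, 8] / [6];  common shape = (3, 2, 2, 1)

Row-insert the values π_1, π_2, … into P one at a time, bumping the leftmost entry strictly greater than the inserted value down to the next row. The recording tableau Q records, in position (i, j), the step at which that cell was added to P.
  Insert 6 (step 1): P = [6];  Q = [1]
  Insert 5 (step 2): P = [5] / [6];  Q = [1] / [2]
  Insert 1 (step 3): P = [1] / [5] / [6];  Q = [1] / [2] / [3]
  Insert 8 (step 4): P = [1, 8] / [5] / [6];  Q = [1, 4] / [2] / [3]
  Insert 3 (step 5): P = [1, 3] / [5, 8] / [6];  Q = [1, 4] / [2, 5] / [3]
  Insert 2 (step 6): P = [1, 2] / [3, 8] / [5] / [6];  Q = [1, 4] / [2, 5] / [3] / [6]
  Insert 7 (step 7): P = [1, 2, 7] / [3, 8] / [5] / [6];  Q = [1, 4, 7] / [2, 5] / [3] / [6]
  Insert 4 (step 8): P = [1, 2, 4] / [3, 7] / [5, 8] / [6];  Q = [1, 4, 7] / [2, 5] / [3, 8] / [6]
Final shape: (3, 2, 2, 1).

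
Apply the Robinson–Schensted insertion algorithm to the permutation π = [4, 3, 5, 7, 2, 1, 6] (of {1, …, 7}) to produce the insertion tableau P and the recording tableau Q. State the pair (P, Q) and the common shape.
P = [1, 5, 6] / [2, 7] / [3] / [4];  Q = [1, 3, 4] / [2, 7] / [5] / [6];  common shape = (3, 2, 1, 1)

Row-insert the values π_1, π_2, … into P one at a time, bumping the leftmost entry strictly greater than the inserted value down to the next row. The recording tableau Q records, in position (i, j), the step at which that cell was added to P.
  Insert 4 (step 1): P = [4];  Q = [1]
  Insert 3 (step 2): P = [3] / [4];  Q = [1] / [2]
  Insert 5 (step 3): P = [3, 5] / [4];  Q = [1, 3] / [2]
  Insert 7 (step 4): P = [3, 5, 7] / [4];  Q = [1, 3, 4] / [2]
  Insert 2 (step 5): P = [2, 5, 7] / [3] / [4];  Q = [1, 3, 4] / [2] / [5]
  Insert 1 (step 6): P = [1, 5, 7] / [2] / [3] / [4];  Q = [1, 3, 4] / [2] / [5] / [6]
  Insert 6 (step 7): P = [1, 5, 6] / [2, 7] / [3] / [4];  Q = [1, 3, 4] / [2, 7] / [5] / [6]
Final shape: (3, 2, 1, 1).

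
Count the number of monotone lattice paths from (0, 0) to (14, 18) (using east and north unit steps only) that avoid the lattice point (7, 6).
Number of paths = 384969792

Total paths from (0, 0) to (14, 18): C(32, 14) = 471435600. Paths through (7, 6): (paths (0, 0) → (7, 6)) × (paths (7, 6) → (14, 18)) = C(13, 7) · C(19, 7) = 1716 · 50388 = 86465808. Avoidance count = 471435600 − 86465808 = 384969792.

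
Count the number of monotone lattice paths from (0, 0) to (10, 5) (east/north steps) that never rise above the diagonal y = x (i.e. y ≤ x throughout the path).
Number of paths = 1638

By the reflection principle (André's argument), the number of monotone paths to (10, 5) with n ≤ m that never go above y = x is C(15, 10) − C(15, 11) = 3003 − 1365 = 1638.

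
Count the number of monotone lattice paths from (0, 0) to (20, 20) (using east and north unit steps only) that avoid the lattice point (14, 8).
Number of paths = 131910318540

Total paths from (0, 0) to (20, 20): C(40, 20) = 137846528820. Paths through (14, 8): (paths (0, 0) → (14, 8)) × (paths (14, 8) → (20, 20)) = C(22, 14) · C(18, 6) = 319770 · 18564 = 5936210280. Avoidance count = 137846528820 − 5936210280 = 131910318540.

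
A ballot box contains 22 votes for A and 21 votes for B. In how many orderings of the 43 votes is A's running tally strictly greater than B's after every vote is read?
Strict-lead orderings = 24466267020

Total orderings of the 43 votes with 22 for A: C(43, 22) = 1052049481860. By the Bertrand ballot formula (Cycle Lemma / reflection principle), the number of orderings in which A is strictly ahead of B throughout is (p − q)/(p + q) · C(p + q, p) = (22 − 21)/(22 + 21) · 1052049481860 = 24466267020.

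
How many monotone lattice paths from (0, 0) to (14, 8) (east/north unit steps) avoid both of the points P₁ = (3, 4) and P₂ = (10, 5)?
Number of paths = 176690

Inclusion–exclusion. Total paths: C(22, 14) = 319770. Through P₁: C(7, 3)·C(15, 11) = 47775. Through P₂: C(15, 10)·C(7, 4) = 105105. Since P₁ is strictly southwest of P₂, a monotone path through both must visit P₁ then P₂; paths through both = C(7, 3)·C(8, 7)·C(7, 4) = 9800. Avoid both = 319770 − 47775 − 105105 + 9800 = 176690.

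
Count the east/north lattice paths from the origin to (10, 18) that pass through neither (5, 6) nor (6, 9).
Number of paths = 8006999

Inclusion–exclusion. Total paths: C(28, 10) = 13123110. Through P₁: C(11, 5)·C(17, 5) = 2858856. Through P₂: C(15, 6)·C(13, 4) = 3578575. Since P₁ is strictly southwest of P₂, a monotone path through both must visit P₁ then P₂; paths through both = C(11, 5)·C(4, 1)·C(13, 4) = 1321320. Avoid both = 13123110 − 2858856 − 3578575 + 1321320 = 8006999.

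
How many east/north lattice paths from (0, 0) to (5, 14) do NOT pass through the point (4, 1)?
Number of paths = 11558

Total paths from (0, 0) to (5, 14): C(19, 5) = 11628. Paths through (4, 1): (paths (0, 0) → (4, 1)) × (paths (4, 1) → (5, 14)) = C(5, 4) · C(14, 1) = 5 · 14 = 70. Avoidance count = 11628 − 70 = 11558.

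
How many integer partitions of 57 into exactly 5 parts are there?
p(57, 5 parts) = 4319

Partitions of n into exactly k parts are in bijection with partitions of n − k into at most k parts (subtract 1 from each part). So p(57, exactly 5) = p(52, parts ≤ 5). Computing via the recurrence p(m, j) = p(m, j−1) + p(m−j, j) gives 4319.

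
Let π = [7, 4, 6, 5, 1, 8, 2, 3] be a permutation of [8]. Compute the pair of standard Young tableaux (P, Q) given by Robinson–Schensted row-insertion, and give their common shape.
P = [1, 2, 3] / [4, 5, 8] / [6] / [7];  Q = [1, 3, 6] / [2, 7, 8] / [4] / [5];  common shape = (3, 3, 1, 1)

Row-insert the values π_1, π_2, … into P one at a time, bumping the leftmost entry strictly greater than the inserted value down to the next row. The recording tableau Q records, in position (i, j), the step at which that cell was added to P.
  Insert 7 (step 1): P = [7];  Q = [1]
  Insert 4 (step 2): P = [4] / [7];  Q = [1] / [2]
  Insert 6 (step 3): P = [4, 6] / [7];  Q = [1, 3] / [2]
  Insert 5 (step 4): P = [4, 5] / [6] / [7];  Q = [1, 3] / [2] / [4]
  Insert 1 (step 5): P = [1, 5] / [4] / [6] / [7];  Q = [1, 3] / [2] / [4] / [5]
  Insert 8 (step 6): P = [1, 5, 8] / [4] / [6] / [7];  Q = [1, 3, 6] / [2] / [4] / [5]
  Insert 2 (step 7): P = [1, 2, 8] / [4, 5] / [6] / [7];  Q = [1, 3, 6] / [2, 7] / [4] / [5]
  Insert 3 (step 8): P = [1, 2, 3] / [4, 5, 8] / [6] / [7];  Q = [1, 3, 6] / [2, 7, 8] / [4] / [5]
Final shape: (3, 3, 1, 1).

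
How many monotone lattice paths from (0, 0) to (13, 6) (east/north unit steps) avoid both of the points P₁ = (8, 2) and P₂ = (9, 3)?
Number of paths = 16912

Inclusion–exclusion. Total paths: C(19, 13) = 27132. Through P₁: C(10, 8)·C(9, 5) = 5670. Through P₂: C(12, 9)·C(7, 4) = 7700. Since P₁ is strictly southwest of P₂, a monotone path through both must visit P₁ then P₂; paths through both = C(10, 8)·C(2, 1)·C(7, 4) = 3150. Avoid both = 27132 − 5670 − 7700 + 3150 = 16912.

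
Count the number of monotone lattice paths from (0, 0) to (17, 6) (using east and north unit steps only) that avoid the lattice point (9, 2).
Number of paths = 73722

Total paths from (0, 0) to (17, 6): C(23, 17) = 100947. Paths through (9, 2): (paths (0, 0) → (9, 2)) × (paths (9, 2) → (17, 6)) = C(11, 9) · C(12, 8) = 55 · 495 = 27225. Avoidance count = 100947 − 27225 = 73722.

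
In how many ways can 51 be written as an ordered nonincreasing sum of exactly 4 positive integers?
p(51, 4 parts) = 972

Partitions of n into exactly k parts are in bijection with partitions of n − k into at most k parts (subtract 1 from each part). So p(51, exactly 4) = p(47, parts ≤ 4). Computing via the recurrence p(m, j) = p(m, j−1) + p(m−j, j) gives 972.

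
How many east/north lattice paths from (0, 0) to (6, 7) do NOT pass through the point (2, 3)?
Number of paths = 1016

Total paths from (0, 0) to (6, 7): C(13, 6) = 1716. Paths through (2, 3): (paths (0, 0) → (2, 3)) × (paths (2, 3) → (6, 7)) = C(5, 2) · C(8, 4) = 10 · 70 = 700. Avoidance count = 1716 − 700 = 1016.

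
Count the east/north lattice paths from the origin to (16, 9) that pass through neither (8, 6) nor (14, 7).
Number of paths = 975926

Inclusion–exclusion. Total paths: C(25, 16) = 2042975. Through P₁: C(14, 8)·C(11, 8) = 495495. Through P₂: C(21, 14)·C(4, 2) = 697680. Since P₁ is strictly southwest of P₂, a monotone path through both must visit P₁ then P₂; paths through both = C(14, 8)·C(7, 6)·C(4, 2) = 126126. Avoid both = 2042975 − 495495 − 697680 + 126126 = 975926.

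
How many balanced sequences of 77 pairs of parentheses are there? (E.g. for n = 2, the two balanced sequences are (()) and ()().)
C_77 = 18793142726809884575211361279087545193250040

These balanced parentheses are counted by the Catalan number C_n = (1/(n + 1)) · C(2n, n). For n = 77: C_77 = (1/78) · C(154, 77) = 1465865132691170996866486179768828525073503120/78 = 18793142726809884575211361279087545193250040.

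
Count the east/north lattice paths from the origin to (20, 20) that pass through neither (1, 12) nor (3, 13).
Number of paths = 137637347661

Inclusion–exclusion. Total paths: C(40, 20) = 137846528820. Through P₁: C(13, 1)·C(27, 19) = 28860975. Through P₂: C(16, 3)·C(24, 17) = 193818240. Since P₁ is strictly southwest of P₂, a monotone path through both must visit P₁ then P₂; paths through both = C(13, 1)·C(3, 2)·C(24, 17) = 13498056. Avoid both = 137846528820 − 28860975 − 193818240 + 13498056 = 137637347661.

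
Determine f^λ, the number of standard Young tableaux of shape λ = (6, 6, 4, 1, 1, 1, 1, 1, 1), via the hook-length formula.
# SYT of shape (6, 6, 4, 1, 1, 1, 1, 1, 1) = 472747968

Hook-length formula: f^λ = n! / Π hook(c), product over all cells c of the Young diagram. For λ = (6, 6, 4, 1, 1, 1, 1, 1, 1), n = 22 boxes. Hook lengths by row (left-to-right, top-to-bottom): [14, 7, 6, 5, 3, 2]; [13, 6, 5, 4, 2, 1]; [10, 3, 2, 1]; [6]; [5]; [4]; [3]; [2]; [1]. Product of hooks = 2377589760000. So f^λ = 22! / 2377589760000 = 1124000727777607680000 / 2377589760000 = 472747968.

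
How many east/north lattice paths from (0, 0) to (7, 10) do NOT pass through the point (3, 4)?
Number of paths = 12098

Total paths from (0, 0) to (7, 10): C(17, 7) = 19448. Paths through (3, 4): (paths (0, 0) → (3, 4)) × (paths (3, 4) → (7, 10)) = C(7, 3) · C(10, 4) = 35 · 210 = 7350. Avoidance count = 19448 − 7350 = 12098.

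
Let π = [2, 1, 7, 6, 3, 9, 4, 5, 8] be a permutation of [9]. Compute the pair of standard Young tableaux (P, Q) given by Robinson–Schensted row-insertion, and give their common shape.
P = [1, 3, 4, 5, 8] / [2, 6, 9] / [7];  Q = [1, 3, 6, 8, 9] / [2, 4, 7] / [5];  common shape = (5, 3, 1)

Row-insert the values π_1, π_2, … into P one at a time, bumping the leftmost entry strictly greater than the inserted value down to the next row. The recording tableau Q records, in position (i, j), the step at which that cell was added to P.
  Insert 2 (step 1): P = [2];  Q = [1]
  Insert 1 (step 2): P = [1] / [2];  Q = [1] / [2]
  Insert 7 (step 3): P = [1, 7] / [2];  Q = [1, 3] / [2]
  Insert 6 (step 4): P = [1, 6] / [2, 7];  Q = [1, 3] / [2, 4]
  Insert 3 (step 5): P = [1, 3] / [2, 6] / [7];  Q = [1, 3] / [2, 4] / [5]
  Insert 9 (step 6): P = [1, 3, 9] / [2, 6] / [7];  Q = [1, 3, 6] / [2, 4] / [5]
  Insert 4 (step 7): P = [1, 3, 4] / [2, 6, 9] / [7];  Q = [1, 3, 6] / [2, 4, 7] / [5]
  Insert 5 (step 8): P = [1, 3, 4, 5] / [2, 6, 9] / [7];  Q = [1, 3, 6, 8] / [2, 4, 7] / [5]
  Insert 8 (step 9): P = [1, 3, 4, 5, 8] / [2, 6, 9] / [7];  Q = [1, 3, 6, 8, 9] / [2, 4, 7] / [5]
Final shape: (5, 3, 1).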